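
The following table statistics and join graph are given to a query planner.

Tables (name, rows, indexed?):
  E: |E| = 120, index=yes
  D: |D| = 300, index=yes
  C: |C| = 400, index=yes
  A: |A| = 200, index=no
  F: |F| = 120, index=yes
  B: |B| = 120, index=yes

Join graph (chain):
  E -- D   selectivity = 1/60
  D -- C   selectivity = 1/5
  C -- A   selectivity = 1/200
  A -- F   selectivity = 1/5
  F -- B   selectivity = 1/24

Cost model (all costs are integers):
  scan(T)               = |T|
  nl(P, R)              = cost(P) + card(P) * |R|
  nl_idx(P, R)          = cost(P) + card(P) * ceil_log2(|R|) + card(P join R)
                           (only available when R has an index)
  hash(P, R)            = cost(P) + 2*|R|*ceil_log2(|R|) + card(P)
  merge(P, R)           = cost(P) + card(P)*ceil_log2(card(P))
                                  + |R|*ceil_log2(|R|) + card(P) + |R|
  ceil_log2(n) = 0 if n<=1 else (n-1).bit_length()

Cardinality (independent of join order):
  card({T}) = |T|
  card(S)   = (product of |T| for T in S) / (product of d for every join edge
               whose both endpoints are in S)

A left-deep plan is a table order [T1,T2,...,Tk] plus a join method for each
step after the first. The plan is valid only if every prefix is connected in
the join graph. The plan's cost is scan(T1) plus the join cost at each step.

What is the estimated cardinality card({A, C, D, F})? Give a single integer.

Tables in S: A(200), C(400), D(300), F(120)
Edges inside S: D-C(d=5), C-A(d=200), A-F(d=5)
numerator = 200 * 400 * 300 * 120 = 2880000000
denominator = 5 * 200 * 5 = 5000
card(S) = 2880000000 / 5000 = 576000

576000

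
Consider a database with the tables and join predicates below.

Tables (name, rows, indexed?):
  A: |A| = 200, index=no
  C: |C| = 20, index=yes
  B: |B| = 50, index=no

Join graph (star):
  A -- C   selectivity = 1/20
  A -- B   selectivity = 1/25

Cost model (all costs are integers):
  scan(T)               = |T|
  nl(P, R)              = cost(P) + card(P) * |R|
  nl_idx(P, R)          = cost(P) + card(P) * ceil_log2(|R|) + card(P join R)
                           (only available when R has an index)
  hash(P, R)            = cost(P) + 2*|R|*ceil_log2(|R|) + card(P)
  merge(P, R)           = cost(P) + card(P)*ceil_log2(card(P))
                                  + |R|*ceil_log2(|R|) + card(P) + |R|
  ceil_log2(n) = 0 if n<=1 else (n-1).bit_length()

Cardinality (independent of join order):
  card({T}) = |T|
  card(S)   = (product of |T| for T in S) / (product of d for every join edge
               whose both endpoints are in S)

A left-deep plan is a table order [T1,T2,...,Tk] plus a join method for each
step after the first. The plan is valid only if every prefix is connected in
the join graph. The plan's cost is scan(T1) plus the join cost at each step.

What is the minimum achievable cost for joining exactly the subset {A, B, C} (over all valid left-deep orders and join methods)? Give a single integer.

Selinger DP over subsets of {A,B,C}:
  {A}: scan cost=200, card=200
  {C}: scan cost=20, card=20
  {B}: scan cost=50, card=50
  {AC}: card=200; try (C,hash)→600, (C,nl_idx)→1400, (A,merge)→1940, (C,merge)→2120, (A,hash)→3240, (A,nl)→4020 …(+1); best=600 via (C,hash)
  {AB}: card=400; try (B,hash)→1000, (A,merge)→2200, (B,merge)→2350, (A,hash)→3300, (A,nl)→10050, (B,nl)→10200; best=1000 via (B,hash)
  {ABC}: card=400; try (B,hash)→1400, (C,hash)→1600, (B,merge)→2750, (C,nl_idx)→3400, (C,merge)→5120, (C,nl)→9000 …(+1); best=1400 via (B,hash)

1400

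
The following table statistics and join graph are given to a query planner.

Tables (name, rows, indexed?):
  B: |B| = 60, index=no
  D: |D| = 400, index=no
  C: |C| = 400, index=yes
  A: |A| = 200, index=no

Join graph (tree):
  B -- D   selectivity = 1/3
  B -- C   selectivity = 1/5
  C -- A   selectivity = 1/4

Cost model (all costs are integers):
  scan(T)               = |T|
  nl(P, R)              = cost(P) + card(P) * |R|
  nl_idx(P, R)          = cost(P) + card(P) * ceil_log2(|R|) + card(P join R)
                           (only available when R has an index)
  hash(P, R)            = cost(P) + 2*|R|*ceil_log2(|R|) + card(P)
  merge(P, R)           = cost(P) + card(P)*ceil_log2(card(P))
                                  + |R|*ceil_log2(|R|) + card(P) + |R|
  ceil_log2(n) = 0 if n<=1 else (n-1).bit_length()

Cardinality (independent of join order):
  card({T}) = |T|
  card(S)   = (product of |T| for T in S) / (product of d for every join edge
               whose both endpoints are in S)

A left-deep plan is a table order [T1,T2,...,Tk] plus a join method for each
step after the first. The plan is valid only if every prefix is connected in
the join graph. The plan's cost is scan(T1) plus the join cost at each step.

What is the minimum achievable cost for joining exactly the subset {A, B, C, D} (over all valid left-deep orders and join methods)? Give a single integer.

256720

Selinger DP over subsets of {A,B,C,D}:
  {B}: scan cost=60, card=60
  {D}: scan cost=400, card=400
  {C}: scan cost=400, card=400
  {A}: scan cost=200, card=200
  {BD}: card=8000; try (B,hash)→1520, (D,merge)→4480, (B,merge)→4820, (D,hash)→7320, (D,nl)→24060, (B,nl)→24400; best=1520 via (B,hash)
  {BC}: card=4800; try (B,hash)→1520, (C,merge)→4480, (B,merge)→4820, (C,nl_idx)→5400, (C,hash)→7320, (C,nl)→24060 …(+1); best=1520 via (B,hash)
  {AC}: card=20000; try (A,hash)→4000, (C,merge)→6000, (A,merge)→6200, (C,hash)→7600, (C,nl_idx)→22000, (C,nl)→80200 …(+1); best=4000 via (A,hash)
  {BCD}: card=640000; try (D,hash)→13520, (C,hash)→16720, (D,merge)→72720, (C,merge)→117520, (C,nl_idx)→713520, (D,nl)→1921520 …(+1); best=13520 via (D,hash)
  {ABC}: card=240000; try (A,hash)→9520, (B,hash)→24720, (A,merge)→70520, (B,merge)→324420, (A,nl)→961520, (B,nl)→1204000; best=9520 via (A,hash)
  {ABCD}: card=32000000; try (D,hash)→256720, (A,hash)→656720, (D,merge)→4573520, (A,merge)→13455320, (D,nl)→96009520, (A,nl)→128013520; best=256720 via (D,hash)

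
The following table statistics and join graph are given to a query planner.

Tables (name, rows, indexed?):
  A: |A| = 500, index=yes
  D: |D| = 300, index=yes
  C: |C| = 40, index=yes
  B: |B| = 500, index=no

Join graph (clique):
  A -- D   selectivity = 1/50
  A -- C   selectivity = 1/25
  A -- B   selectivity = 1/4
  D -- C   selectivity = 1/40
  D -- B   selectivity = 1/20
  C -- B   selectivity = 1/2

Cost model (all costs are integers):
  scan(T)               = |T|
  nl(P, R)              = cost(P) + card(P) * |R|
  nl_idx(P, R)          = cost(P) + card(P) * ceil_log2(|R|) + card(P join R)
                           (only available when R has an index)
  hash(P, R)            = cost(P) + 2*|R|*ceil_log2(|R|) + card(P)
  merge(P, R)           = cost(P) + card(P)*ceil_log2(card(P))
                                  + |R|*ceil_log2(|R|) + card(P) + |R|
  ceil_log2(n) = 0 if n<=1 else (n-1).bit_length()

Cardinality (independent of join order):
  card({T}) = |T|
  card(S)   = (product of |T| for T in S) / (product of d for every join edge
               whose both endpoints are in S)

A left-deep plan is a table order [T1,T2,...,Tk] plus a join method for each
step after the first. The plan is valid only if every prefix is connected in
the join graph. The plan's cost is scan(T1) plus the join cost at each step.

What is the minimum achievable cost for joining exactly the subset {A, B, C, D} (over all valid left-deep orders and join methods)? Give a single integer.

9480

Selinger DP over subsets of {A,B,C,D}:
  {A}: scan cost=500, card=500
  {D}: scan cost=300, card=300
  {C}: scan cost=40, card=40
  {B}: scan cost=500, card=500
  {AD}: card=3000; try (A,nl_idx)→6000, (D,hash)→6400, (D,nl_idx)→8000, (A,merge)→8300, (D,merge)→8500, (A,hash)→9600 …(+2); best=6000 via (A,nl_idx)
  {AC}: card=800; try (A,nl_idx)→1200, (C,hash)→1480, (C,nl_idx)→4300, (A,merge)→5320, (C,merge)→5780, (A,hash)→9080 …(+2); best=1200 via (A,nl_idx)
  {AB}: card=62500; try (B,hash)→10000, (A,hash)→10000, (B,merge)→10500, (A,merge)→10500, (A,nl_idx)→67500, (B,nl)→250500 …(+1); best=10000 via (B,hash)
  {CD}: card=300; try (D,nl_idx)→700, (C,hash)→1080, (C,nl_idx)→2400, (D,merge)→3320, (C,merge)→3580, (D,hash)→5480 …(+2); best=700 via (D,nl_idx)
  {BD}: card=7500; try (D,hash)→6400, (B,merge)→8300, (D,merge)→8500, (B,hash)→9600, (D,nl_idx)→12500, (B,nl)→150300 …(+1); best=6400 via (D,hash)
  {BC}: card=10000; try (C,hash)→1480, (B,merge)→5320, (C,merge)→5780, (B,hash)→9080, (C,nl_idx)→13500, (B,nl)→20040 …(+1); best=1480 via (C,hash)
  {ACD}: card=120; try (A,nl_idx)→3520, (D,hash)→7400, (D,nl_idx)→8520, (A,merge)→8700, (C,hash)→9480, (A,hash)→10000 …(+6); best=3520 via (A,nl_idx)
  {ABD}: card=18750; try (B,hash)→18000, (A,hash)→22900, (B,merge)→50000, (D,hash)→77900, (A,nl_idx)→92650, (A,merge)→116400 …(+5); best=18000 via (B,hash)
  {ABC}: card=50000; try (B,hash)→11000, (B,merge)→15000, (A,hash)→20480, (C,hash)→72980, (A,nl_idx)→141480, (A,merge)→156480 …(+5); best=11000 via (B,hash)
  {BCD}: card=3750; try (B,merge)→8700, (B,hash)→10000, (C,hash)→14380, (D,hash)→16880, (C,nl_idx)→55150, (D,nl_idx)→95230 …(+5); best=8700 via (B,merge)
  {ABCD}: card=375; try (B,merge)→9480, (B,hash)→12640, (A,hash)→21450, (C,hash)→37230, (A,nl_idx)→42825, (A,merge)→62450 …(+9); best=9480 via (B,merge)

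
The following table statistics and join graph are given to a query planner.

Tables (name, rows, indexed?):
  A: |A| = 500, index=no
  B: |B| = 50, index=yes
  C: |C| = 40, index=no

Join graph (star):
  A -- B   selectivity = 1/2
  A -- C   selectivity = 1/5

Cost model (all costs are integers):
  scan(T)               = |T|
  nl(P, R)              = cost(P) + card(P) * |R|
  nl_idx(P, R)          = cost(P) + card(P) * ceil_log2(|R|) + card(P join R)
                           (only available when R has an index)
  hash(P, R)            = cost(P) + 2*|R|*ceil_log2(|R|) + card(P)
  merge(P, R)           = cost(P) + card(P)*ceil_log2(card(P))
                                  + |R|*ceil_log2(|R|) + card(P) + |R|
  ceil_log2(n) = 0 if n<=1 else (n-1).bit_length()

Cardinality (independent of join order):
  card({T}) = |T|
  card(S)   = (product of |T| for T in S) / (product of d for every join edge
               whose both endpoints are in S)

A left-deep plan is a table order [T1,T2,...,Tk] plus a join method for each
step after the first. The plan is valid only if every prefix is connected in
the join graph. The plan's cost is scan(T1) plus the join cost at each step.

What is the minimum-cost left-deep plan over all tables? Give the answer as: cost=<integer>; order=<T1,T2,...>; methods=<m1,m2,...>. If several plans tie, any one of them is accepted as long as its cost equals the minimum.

cost=6080; order=A,C,B; methods=hash,hash

Selinger DP (subsets sized 1..n):
  {A}: scan cost=500, card=500
  {B}: scan cost=50, card=50
  {C}: scan cost=40, card=40
  {AB}: card=12500; try (B,hash)→1600, (A,merge)→5400, (B,merge)→5850, (A,hash)→9100, (B,nl_idx)→16000, (A,nl)→25050 …(+1); best=1600 via (B,hash)
  {AC}: card=4000; try (C,hash)→1480, (A,merge)→5320, (C,merge)→5780, (A,hash)→9080, (A,nl)→20040, (C,nl)→20500; best=1480 via (C,hash)
  {ABC}: card=100000; try (B,hash)→6080, (C,hash)→14580, (B,merge)→53830, (B,nl_idx)→125480, (C,merge)→189380, (B,nl)→201480 …(+1); best=6080 via (B,hash)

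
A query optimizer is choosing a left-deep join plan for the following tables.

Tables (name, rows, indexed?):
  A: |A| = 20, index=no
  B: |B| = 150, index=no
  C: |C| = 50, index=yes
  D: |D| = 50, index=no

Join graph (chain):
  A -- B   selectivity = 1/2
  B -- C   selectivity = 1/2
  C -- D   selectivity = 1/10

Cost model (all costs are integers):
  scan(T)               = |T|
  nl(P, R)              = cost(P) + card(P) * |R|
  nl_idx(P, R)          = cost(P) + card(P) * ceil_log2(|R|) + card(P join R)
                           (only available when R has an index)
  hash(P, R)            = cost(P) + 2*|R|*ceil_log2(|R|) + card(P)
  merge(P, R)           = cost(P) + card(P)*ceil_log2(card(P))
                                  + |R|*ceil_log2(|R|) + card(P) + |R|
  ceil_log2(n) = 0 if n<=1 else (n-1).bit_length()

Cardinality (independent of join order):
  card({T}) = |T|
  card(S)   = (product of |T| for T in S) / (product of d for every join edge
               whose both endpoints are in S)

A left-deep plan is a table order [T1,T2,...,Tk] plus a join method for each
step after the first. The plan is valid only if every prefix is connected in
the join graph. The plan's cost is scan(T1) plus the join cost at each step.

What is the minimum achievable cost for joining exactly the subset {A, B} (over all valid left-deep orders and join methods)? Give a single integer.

500

Selinger DP over subsets of {A,B}:
  {A}: scan cost=20, card=20
  {B}: scan cost=150, card=150
  {AB}: card=1500; try (A,hash)→500, (B,merge)→1490, (A,merge)→1620, (B,hash)→2440, (B,nl)→3020, (A,nl)→3150; best=500 via (A,hash)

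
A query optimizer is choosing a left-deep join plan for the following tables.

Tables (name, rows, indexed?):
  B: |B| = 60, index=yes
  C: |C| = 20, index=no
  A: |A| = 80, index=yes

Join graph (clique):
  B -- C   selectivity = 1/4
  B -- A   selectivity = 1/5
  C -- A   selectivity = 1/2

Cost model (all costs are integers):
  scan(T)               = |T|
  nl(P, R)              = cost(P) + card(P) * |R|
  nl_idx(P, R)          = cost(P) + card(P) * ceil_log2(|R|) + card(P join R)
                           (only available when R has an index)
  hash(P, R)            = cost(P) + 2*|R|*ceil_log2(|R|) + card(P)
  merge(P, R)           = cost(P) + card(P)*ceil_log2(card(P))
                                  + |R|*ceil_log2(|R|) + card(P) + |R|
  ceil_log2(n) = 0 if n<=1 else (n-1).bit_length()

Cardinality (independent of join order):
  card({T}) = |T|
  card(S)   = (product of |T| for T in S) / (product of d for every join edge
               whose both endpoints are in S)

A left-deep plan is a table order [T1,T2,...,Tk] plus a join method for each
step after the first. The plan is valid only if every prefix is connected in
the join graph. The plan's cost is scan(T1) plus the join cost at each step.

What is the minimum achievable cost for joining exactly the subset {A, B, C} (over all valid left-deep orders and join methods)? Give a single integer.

1740

Selinger DP over subsets of {A,B,C}:
  {B}: scan cost=60, card=60
  {C}: scan cost=20, card=20
  {A}: scan cost=80, card=80
  {BC}: card=300; try (C,hash)→320, (B,nl_idx)→440, (B,merge)→560, (C,merge)→600, (B,hash)→760, (B,nl)→1220 …(+1); best=320 via (C,hash)
  {AB}: card=960; try (B,hash)→880, (A,merge)→1120, (B,merge)→1140, (A,hash)→1240, (A,nl_idx)→1440, (B,nl_idx)→1520 …(+2); best=880 via (B,hash)
  {AC}: card=800; try (C,hash)→360, (A,merge)→780, (C,merge)→840, (A,nl_idx)→960, (A,hash)→1160, (A,nl)→1620 …(+1); best=360 via (C,hash)
  {ABC}: card=2400; try (A,hash)→1740, (B,hash)→1880, (C,hash)→2040, (A,merge)→3960, (A,nl_idx)→4820, (B,nl_idx)→7560 …(+5); best=1740 via (A,hash)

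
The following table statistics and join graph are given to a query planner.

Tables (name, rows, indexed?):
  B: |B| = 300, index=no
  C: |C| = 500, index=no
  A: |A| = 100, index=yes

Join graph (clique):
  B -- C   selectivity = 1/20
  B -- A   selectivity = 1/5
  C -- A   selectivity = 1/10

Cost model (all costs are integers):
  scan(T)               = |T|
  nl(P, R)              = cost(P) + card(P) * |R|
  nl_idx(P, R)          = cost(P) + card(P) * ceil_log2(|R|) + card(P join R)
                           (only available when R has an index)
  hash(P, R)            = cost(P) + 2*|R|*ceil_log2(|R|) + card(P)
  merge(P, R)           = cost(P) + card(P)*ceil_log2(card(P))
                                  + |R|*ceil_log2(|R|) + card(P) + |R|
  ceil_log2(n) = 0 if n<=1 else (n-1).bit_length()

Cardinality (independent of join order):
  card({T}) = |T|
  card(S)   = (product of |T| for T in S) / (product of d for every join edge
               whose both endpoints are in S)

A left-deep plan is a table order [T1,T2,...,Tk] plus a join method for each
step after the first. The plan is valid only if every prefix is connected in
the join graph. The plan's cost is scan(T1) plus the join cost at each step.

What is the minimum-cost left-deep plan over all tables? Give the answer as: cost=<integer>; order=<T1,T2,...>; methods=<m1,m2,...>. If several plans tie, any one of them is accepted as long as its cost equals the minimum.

Selinger DP (subsets sized 1..n):
  {B}: scan cost=300, card=300
  {C}: scan cost=500, card=500
  {A}: scan cost=100, card=100
  {BC}: card=7500; try (B,hash)→6400, (C,merge)→8300, (B,merge)→8500, (C,hash)→9600, (C,nl)→150300, (B,nl)→150500; best=6400 via (B,hash)
  {AB}: card=6000; try (A,hash)→2000, (B,merge)→3900, (A,merge)→4100, (B,hash)→5600, (A,nl_idx)→8400, (B,nl)→30100 …(+1); best=2000 via (A,hash)
  {AC}: card=5000; try (A,hash)→2400, (C,merge)→5900, (A,merge)→6300, (A,nl_idx)→9000, (C,hash)→9200, (C,nl)→50100 …(+1); best=2400 via (A,hash)
  {ABC}: card=15000; try (B,hash)→12800, (A,hash)→15300, (C,hash)→17000, (A,nl_idx)→73900, (B,merge)→75400, (C,merge)→91000 …(+4); best=12800 via (B,hash)

cost=12800; order=C,A,B; methods=hash,hash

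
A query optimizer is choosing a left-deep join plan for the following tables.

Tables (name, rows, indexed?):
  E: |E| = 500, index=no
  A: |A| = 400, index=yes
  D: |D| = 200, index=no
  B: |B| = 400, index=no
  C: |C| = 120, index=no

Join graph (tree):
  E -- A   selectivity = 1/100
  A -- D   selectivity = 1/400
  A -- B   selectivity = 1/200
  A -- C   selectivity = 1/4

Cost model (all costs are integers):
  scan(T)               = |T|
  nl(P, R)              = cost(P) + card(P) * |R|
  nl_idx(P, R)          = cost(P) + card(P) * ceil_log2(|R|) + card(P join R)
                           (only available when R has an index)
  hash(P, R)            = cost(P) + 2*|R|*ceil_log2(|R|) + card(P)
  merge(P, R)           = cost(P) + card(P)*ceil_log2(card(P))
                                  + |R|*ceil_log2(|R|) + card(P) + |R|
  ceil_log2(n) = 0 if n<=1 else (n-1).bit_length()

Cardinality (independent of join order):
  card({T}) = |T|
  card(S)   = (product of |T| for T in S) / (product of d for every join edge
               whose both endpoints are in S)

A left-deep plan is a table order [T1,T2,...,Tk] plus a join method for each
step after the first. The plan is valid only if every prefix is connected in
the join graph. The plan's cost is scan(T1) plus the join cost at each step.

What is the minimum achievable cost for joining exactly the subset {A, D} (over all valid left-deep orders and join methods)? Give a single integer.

Selinger DP over subsets of {A,D}:
  {A}: scan cost=400, card=400
  {D}: scan cost=200, card=200
  {AD}: card=200; try (A,nl_idx)→2200, (D,hash)→4000, (A,merge)→6000, (D,merge)→6200, (A,hash)→7600, (A,nl)→80200 …(+1); best=2200 via (A,nl_idx)

2200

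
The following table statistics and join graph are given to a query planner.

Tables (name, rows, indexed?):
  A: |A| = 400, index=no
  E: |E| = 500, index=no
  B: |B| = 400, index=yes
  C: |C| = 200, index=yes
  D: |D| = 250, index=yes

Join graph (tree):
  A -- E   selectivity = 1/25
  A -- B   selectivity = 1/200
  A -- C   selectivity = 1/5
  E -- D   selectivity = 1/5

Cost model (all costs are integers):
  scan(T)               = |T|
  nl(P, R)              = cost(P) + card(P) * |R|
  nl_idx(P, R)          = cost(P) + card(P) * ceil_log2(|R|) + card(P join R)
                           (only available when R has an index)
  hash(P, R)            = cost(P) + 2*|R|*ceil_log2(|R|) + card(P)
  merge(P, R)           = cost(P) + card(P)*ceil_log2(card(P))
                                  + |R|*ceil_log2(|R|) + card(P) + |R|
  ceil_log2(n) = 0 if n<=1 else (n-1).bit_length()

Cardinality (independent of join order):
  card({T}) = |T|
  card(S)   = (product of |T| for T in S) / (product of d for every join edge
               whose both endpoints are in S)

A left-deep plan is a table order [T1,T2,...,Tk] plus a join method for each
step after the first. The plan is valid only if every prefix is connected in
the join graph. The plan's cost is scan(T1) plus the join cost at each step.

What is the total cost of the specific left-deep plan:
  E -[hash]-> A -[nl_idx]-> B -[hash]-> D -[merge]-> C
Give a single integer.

step 1: scan E: cost=500, card=500
step 2: join A via hash
    card(P join A) = 500*400/(25) = 8000
    cost = 500 + 2*400*9 + 500 = 8200
step 3: join B via nl_idx
    card(P join B) = 8000*400/(200) = 16000
    cost = 8200 + 8000*9 + 16000 = 96200
step 4: join D via hash
    card(P join D) = 16000*250/(5) = 800000
    cost = 96200 + 2*250*8 + 16000 = 116200
step 5: join C via merge
    card(P join C) = 800000*200/(5) = 32000000
    cost = 116200 + 800000*20 + 200*8 + 800000 + 200 = 16918000

16918000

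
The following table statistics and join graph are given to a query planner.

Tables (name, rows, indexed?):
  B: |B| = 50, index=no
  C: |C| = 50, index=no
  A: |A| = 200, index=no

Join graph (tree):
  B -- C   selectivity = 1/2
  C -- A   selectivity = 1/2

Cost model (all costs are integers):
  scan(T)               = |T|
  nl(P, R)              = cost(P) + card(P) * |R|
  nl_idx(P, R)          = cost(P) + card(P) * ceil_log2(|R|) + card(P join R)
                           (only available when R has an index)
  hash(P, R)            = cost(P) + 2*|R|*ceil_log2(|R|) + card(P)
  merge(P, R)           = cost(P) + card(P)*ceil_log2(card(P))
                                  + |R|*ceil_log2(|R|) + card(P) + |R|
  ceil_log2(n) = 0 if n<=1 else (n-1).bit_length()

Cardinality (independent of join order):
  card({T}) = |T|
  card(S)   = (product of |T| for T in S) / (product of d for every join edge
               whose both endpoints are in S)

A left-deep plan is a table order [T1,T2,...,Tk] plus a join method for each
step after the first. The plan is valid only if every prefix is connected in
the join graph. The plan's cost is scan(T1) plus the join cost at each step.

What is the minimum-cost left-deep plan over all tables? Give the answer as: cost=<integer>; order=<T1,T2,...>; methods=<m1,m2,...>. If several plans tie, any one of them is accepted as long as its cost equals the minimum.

cost=5150; order=B,C,A; methods=hash,hash

Selinger DP (subsets sized 1..n):
  {B}: scan cost=50, card=50
  {C}: scan cost=50, card=50
  {A}: scan cost=200, card=200
  {BC}: card=1250; try (C,hash)→700, (B,hash)→700, (C,merge)→750, (B,merge)→750, (C,nl)→2550, (B,nl)→2550; best=700 via (C,hash)
  {AC}: card=5000; try (C,hash)→1000, (A,merge)→2200, (C,merge)→2350, (A,hash)→3300, (A,nl)→10050, (C,nl)→10200; best=1000 via (C,hash)
  {ABC}: card=125000; try (A,hash)→5150, (B,hash)→6600, (A,merge)→17500, (B,merge)→71350, (A,nl)→250700, (B,nl)→251000; best=5150 via (A,hash)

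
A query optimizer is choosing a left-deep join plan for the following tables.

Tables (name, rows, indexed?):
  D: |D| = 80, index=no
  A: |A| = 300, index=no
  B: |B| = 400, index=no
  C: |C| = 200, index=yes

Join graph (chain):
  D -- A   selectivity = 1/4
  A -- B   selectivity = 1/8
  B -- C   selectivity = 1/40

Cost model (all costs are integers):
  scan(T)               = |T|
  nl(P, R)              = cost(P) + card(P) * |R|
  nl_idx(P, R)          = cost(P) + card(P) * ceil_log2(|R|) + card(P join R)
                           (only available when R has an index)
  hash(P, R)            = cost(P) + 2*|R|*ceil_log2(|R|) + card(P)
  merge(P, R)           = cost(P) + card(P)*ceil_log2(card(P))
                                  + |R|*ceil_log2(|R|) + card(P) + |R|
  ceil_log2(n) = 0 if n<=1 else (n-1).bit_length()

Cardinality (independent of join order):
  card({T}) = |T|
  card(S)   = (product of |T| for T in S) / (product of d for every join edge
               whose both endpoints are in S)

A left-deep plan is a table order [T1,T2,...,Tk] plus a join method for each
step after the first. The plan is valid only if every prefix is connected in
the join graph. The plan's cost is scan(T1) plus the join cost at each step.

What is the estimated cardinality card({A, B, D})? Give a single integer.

Tables in S: A(300), B(400), D(80)
Edges inside S: D-A(d=4), A-B(d=8)
numerator = 300 * 400 * 80 = 9600000
denominator = 4 * 8 = 32
card(S) = 9600000 / 32 = 300000

300000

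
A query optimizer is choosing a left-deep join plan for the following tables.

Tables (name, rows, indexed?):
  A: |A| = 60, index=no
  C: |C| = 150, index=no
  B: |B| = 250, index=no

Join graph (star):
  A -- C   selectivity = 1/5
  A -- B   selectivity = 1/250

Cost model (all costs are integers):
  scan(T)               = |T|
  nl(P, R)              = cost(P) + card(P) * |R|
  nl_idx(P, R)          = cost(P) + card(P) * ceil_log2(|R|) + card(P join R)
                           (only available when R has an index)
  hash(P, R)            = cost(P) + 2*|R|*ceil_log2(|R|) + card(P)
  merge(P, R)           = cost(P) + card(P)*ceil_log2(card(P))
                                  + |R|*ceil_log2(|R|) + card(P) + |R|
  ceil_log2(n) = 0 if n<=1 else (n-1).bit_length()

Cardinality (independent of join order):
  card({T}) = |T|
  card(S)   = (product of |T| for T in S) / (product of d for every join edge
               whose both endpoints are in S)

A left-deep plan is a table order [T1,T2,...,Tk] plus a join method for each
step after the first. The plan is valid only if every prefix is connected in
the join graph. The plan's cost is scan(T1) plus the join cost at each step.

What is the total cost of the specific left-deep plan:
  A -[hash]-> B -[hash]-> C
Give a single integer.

step 1: scan A: cost=60, card=60
step 2: join B via hash
    card(P join B) = 60*250/(250) = 60
    cost = 60 + 2*250*8 + 60 = 4120
step 3: join C via hash
    card(P join C) = 60*150/(5) = 1800
    cost = 4120 + 2*150*8 + 60 = 6580

6580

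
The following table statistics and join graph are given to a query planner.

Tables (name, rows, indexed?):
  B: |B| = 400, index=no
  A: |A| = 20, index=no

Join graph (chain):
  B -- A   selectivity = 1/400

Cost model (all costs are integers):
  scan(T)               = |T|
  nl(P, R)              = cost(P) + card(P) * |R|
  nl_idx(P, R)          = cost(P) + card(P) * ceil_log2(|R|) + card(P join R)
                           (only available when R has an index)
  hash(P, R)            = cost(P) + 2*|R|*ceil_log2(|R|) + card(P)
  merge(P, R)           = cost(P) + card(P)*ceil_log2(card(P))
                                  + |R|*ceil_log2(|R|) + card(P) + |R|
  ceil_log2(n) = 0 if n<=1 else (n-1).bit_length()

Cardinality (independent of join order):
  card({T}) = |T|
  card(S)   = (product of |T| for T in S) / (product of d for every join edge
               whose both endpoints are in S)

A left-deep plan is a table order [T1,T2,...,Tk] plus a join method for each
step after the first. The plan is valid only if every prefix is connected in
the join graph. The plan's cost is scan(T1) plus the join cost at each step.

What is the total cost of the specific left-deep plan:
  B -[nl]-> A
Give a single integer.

8400

step 1: scan B: cost=400, card=400
step 2: join A via nl
    card(P join A) = 400*20/(400) = 20
    cost = 400 + 400*20 = 8400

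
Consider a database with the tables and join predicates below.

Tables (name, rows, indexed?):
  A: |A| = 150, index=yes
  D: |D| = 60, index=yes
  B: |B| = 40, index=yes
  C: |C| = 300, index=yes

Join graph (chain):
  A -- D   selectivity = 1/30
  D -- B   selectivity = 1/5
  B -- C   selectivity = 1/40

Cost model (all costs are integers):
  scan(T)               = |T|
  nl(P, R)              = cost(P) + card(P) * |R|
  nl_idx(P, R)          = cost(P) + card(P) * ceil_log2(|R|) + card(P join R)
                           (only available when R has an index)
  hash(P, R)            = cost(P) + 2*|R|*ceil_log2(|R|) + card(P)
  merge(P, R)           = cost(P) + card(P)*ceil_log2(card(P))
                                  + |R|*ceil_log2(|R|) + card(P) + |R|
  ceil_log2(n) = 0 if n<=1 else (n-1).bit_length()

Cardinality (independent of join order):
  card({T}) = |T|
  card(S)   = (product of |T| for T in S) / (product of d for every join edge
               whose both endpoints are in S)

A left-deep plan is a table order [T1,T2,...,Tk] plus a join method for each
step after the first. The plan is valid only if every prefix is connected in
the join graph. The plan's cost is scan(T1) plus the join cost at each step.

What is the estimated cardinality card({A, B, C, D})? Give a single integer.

18000

Tables in S: A(150), B(40), C(300), D(60)
Edges inside S: A-D(d=30), D-B(d=5), B-C(d=40)
numerator = 150 * 40 * 300 * 60 = 108000000
denominator = 30 * 5 * 40 = 6000
card(S) = 108000000 / 6000 = 18000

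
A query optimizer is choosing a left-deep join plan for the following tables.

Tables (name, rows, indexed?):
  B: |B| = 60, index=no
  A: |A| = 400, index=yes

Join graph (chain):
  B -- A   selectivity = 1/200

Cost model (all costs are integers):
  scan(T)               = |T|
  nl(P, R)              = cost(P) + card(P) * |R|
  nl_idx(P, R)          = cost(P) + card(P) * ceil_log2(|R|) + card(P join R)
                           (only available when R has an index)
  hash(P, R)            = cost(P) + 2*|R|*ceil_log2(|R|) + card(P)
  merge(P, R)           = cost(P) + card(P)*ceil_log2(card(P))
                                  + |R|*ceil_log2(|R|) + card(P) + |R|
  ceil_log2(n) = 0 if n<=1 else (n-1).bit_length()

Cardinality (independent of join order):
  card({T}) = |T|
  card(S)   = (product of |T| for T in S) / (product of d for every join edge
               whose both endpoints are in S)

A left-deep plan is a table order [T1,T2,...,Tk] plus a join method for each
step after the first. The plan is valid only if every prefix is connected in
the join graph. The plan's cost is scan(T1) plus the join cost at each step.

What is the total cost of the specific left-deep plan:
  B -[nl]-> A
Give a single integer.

step 1: scan B: cost=60, card=60
step 2: join A via nl
    card(P join A) = 60*400/(200) = 120
    cost = 60 + 60*400 = 24060

24060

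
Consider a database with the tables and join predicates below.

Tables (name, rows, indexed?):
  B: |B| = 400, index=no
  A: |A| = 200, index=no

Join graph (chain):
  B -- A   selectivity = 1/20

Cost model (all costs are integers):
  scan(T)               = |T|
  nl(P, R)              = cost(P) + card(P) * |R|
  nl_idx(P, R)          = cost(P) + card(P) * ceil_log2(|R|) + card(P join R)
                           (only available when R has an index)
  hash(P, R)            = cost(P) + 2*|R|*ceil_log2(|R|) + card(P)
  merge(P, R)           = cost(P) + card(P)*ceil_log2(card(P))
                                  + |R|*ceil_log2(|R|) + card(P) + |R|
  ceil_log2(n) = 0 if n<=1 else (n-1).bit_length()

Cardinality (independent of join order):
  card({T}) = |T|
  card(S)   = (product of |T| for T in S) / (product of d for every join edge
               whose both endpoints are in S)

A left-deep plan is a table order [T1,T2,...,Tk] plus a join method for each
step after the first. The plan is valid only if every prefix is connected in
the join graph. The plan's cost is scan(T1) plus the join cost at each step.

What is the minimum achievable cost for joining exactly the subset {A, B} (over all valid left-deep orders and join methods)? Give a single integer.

4000

Selinger DP over subsets of {A,B}:
  {B}: scan cost=400, card=400
  {A}: scan cost=200, card=200
  {AB}: card=4000; try (A,hash)→4000, (B,merge)→6000, (A,merge)→6200, (B,hash)→7600, (B,nl)→80200, (A,nl)→80400; best=4000 via (A,hash)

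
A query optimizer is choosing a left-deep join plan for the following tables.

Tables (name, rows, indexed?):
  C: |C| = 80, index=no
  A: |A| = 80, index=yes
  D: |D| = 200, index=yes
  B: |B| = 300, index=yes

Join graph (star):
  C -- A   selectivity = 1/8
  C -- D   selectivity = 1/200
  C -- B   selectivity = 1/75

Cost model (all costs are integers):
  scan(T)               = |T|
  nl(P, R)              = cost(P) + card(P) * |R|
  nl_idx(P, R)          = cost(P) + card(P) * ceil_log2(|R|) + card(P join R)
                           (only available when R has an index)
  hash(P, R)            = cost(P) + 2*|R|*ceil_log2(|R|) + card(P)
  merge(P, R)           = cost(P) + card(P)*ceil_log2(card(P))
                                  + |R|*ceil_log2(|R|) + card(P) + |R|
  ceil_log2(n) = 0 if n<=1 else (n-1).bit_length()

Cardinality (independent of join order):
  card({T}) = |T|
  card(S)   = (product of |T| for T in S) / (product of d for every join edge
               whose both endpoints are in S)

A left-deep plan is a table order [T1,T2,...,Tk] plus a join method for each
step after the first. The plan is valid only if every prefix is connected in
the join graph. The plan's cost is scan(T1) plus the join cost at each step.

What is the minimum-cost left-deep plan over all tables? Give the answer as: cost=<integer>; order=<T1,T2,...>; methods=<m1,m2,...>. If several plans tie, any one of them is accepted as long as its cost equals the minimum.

Selinger DP (subsets sized 1..n):
  {C}: scan cost=80, card=80
  {A}: scan cost=80, card=80
  {D}: scan cost=200, card=200
  {B}: scan cost=300, card=300
  {AC}: card=800; try (C,hash)→1280, (A,hash)→1280, (C,merge)→1360, (A,merge)→1360, (A,nl_idx)→1440, (C,nl)→6480 …(+1); best=1280 via (C,hash)
  {CD}: card=80; try (D,nl_idx)→800, (C,hash)→1520, (D,merge)→2520, (C,merge)→2640, (D,hash)→3360, (D,nl)→16080 …(+1); best=800 via (D,nl_idx)
  {BC}: card=320; try (B,nl_idx)→1120, (C,hash)→1720, (B,merge)→3720, (C,merge)→3940, (B,hash)→5560, (B,nl)→24080 …(+1); best=1120 via (B,nl_idx)
  {ACD}: card=800; try (A,hash)→2000, (A,merge)→2080, (A,nl_idx)→2160, (D,hash)→5280, (A,nl)→7200, (D,nl_idx)→8480 …(+2); best=2000 via (A,hash)
  {ABC}: card=3200; try (A,hash)→2560, (A,merge)→4960, (A,nl_idx)→6560, (B,hash)→7480, (B,nl_idx)→11680, (B,merge)→13080 …(+2); best=2560 via (A,hash)
  {BCD}: card=320; try (B,nl_idx)→1840, (D,nl_idx)→4000, (B,merge)→4440, (D,hash)→4640, (D,merge)→6120, (B,hash)→6280 …(+2); best=1840 via (B,nl_idx)
  {ABCD}: card=3200; try (A,hash)→3280, (A,merge)→5680, (A,nl_idx)→7280, (B,hash)→8200, (D,hash)→8960, (B,nl_idx)→12400 …(+6); best=3280 via (A,hash)

cost=3280; order=C,D,B,A; methods=nl_idx,nl_idx,hash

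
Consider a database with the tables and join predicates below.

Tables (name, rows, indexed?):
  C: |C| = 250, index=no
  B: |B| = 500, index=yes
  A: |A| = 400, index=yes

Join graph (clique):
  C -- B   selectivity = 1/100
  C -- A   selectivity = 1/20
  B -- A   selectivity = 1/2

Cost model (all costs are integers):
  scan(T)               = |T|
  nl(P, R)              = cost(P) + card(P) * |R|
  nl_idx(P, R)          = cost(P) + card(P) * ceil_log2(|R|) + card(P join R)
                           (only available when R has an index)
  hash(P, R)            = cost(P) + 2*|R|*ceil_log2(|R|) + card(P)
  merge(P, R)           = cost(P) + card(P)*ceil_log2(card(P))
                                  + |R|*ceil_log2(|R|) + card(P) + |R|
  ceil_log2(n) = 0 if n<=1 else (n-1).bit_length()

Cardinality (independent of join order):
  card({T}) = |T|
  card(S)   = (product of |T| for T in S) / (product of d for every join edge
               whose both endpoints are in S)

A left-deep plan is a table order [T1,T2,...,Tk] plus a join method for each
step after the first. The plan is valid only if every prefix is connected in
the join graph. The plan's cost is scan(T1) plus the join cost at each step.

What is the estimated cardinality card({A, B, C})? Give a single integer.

Tables in S: A(400), B(500), C(250)
Edges inside S: C-B(d=100), C-A(d=20), B-A(d=2)
numerator = 400 * 500 * 250 = 50000000
denominator = 100 * 20 * 2 = 4000
card(S) = 50000000 / 4000 = 12500

12500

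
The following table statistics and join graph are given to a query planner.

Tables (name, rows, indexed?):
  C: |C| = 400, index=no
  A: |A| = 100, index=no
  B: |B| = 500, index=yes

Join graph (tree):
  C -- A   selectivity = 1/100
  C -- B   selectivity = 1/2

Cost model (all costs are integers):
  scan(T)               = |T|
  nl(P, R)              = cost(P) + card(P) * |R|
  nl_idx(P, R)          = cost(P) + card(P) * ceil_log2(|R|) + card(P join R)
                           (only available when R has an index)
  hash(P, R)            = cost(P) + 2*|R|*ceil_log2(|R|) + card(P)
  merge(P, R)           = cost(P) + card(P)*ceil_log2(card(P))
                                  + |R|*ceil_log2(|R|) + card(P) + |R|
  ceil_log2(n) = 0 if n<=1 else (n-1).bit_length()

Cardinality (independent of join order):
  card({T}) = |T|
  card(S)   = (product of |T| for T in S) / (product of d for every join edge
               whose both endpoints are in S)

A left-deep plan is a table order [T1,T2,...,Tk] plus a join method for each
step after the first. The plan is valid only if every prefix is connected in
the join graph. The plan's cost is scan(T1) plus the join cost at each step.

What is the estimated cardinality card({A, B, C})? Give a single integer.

Tables in S: A(100), B(500), C(400)
Edges inside S: C-A(d=100), C-B(d=2)
numerator = 100 * 500 * 400 = 20000000
denominator = 100 * 2 = 200
card(S) = 20000000 / 200 = 100000

100000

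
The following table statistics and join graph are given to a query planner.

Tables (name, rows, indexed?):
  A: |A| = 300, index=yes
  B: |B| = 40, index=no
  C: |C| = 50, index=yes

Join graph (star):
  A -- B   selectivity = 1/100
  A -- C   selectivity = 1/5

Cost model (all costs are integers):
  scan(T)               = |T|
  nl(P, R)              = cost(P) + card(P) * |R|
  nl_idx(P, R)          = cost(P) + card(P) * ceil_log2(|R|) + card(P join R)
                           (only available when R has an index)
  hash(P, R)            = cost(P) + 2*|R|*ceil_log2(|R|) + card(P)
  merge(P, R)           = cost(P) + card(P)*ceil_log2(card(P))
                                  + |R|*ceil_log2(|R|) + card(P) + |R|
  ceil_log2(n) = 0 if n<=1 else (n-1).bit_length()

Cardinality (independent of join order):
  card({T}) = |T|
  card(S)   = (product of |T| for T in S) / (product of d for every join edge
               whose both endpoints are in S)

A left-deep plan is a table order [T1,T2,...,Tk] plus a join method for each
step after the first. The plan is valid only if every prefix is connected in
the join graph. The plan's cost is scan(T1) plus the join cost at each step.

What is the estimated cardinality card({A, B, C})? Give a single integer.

1200

Tables in S: A(300), B(40), C(50)
Edges inside S: A-B(d=100), A-C(d=5)
numerator = 300 * 40 * 50 = 600000
denominator = 100 * 5 = 500
card(S) = 600000 / 500 = 1200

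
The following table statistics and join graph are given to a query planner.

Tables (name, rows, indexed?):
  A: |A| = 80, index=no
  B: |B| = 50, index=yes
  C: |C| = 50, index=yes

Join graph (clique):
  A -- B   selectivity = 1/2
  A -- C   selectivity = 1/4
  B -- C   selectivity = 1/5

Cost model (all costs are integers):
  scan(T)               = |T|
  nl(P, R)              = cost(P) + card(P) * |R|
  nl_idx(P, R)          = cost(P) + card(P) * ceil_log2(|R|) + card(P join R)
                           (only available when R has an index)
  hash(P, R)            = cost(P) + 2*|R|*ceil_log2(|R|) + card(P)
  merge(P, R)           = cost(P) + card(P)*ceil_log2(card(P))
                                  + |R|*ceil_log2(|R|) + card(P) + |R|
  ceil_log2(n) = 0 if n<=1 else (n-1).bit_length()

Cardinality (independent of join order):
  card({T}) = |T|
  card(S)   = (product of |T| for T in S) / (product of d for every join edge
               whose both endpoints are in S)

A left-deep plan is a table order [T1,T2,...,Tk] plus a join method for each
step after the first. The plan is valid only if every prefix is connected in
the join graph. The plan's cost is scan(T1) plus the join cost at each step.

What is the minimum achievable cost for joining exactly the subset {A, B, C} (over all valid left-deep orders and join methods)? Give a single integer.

2320

Selinger DP over subsets of {A,B,C}:
  {A}: scan cost=80, card=80
  {B}: scan cost=50, card=50
  {C}: scan cost=50, card=50
  {AB}: card=2000; try (B,hash)→760, (A,merge)→1040, (B,merge)→1070, (A,hash)→1220, (B,nl_idx)→2560, (A,nl)→4050 …(+1); best=760 via (B,hash)
  {AC}: card=1000; try (C,hash)→760, (A,merge)→1040, (C,merge)→1070, (A,hash)→1220, (C,nl_idx)→1560, (A,nl)→4050 …(+1); best=760 via (C,hash)
  {BC}: card=500; try (C,hash)→700, (B,hash)→700, (C,merge)→750, (B,merge)→750, (C,nl_idx)→850, (B,nl_idx)→850 …(+2); best=700 via (C,hash)
  {ABC}: card=5000; try (A,hash)→2320, (B,hash)→2360, (C,hash)→3360, (A,merge)→6340, (B,nl_idx)→11760, (B,merge)→12110 …(+5); best=2320 via (A,hash)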